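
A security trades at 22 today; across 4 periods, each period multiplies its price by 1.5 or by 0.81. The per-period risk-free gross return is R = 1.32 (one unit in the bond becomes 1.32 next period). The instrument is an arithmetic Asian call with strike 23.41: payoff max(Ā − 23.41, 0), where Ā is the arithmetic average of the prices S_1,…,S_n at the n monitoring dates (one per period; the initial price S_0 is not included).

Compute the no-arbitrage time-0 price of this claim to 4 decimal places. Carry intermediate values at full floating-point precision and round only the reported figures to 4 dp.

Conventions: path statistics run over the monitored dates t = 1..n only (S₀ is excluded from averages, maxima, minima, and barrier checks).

Set p* = 0.7391 (from d < R < u); the path-dependent value is the discounted p*-expectation over all price paths.
Enumerate all 2^4 = 16 price paths (U = up ×1.5, D = down ×0.81); each path with k up-moves has probability p*^k·(1−p*)^(4−k).
DDDD: Ā=13.3540, payoff=0.0000, prob=0.004631
UDDD: Ā=24.7297, payoff=1.3197, prob=0.013122
DUDD: Ā=20.9347, payoff=0.0000, prob=0.013122
UUDD: Ā=38.7680, payoff=15.3580, prob=0.037178
DDUD: Ā=17.8608, payoff=0.0000, prob=0.013122
UDUD: Ā=33.0755, payoff=9.6655, prob=0.037178
DUUD: Ā=29.2805, payoff=5.8705, prob=0.037178
UUUD: Ā=54.2231, payoff=30.8131, prob=0.105338
DDDU: Ā=15.3709, payoff=0.0000, prob=0.013122
UDDU: Ā=28.4646, payoff=5.0546, prob=0.037178
DUDU: Ā=24.6696, payoff=1.2596, prob=0.037178
UUDU: Ā=45.6844, payoff=22.2744, prob=0.105338
DDUU: Ā=21.5956, payoff=0.0000, prob=0.037178
UDUU: Ā=39.9919, payoff=16.5819, prob=0.105338
DUUU: Ā=36.1969, payoff=12.7869, prob=0.105338
UUUU: Ā=67.0312, payoff=43.6213, prob=0.298459
Price = Σ prob·payoff / R^4 = 23.105602 / 3.035958 = 7.6106

price = 7.6106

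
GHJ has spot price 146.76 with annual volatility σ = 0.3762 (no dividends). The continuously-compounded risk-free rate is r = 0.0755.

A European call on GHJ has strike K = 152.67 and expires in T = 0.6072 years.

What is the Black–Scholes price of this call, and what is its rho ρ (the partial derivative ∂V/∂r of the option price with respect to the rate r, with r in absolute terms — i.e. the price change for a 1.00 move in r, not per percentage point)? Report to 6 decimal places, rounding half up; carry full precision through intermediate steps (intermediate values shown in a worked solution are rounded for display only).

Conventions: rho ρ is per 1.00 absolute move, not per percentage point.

σ√T = 0.3762·√0.6072 = 0.293146
d₁ = (ln(S/K) + (r+σ²/2)T) / (σ√T) = (ln(146.76/152.67) + (0.0755+0.3762²/2)·0.6072) / 0.293146 = (-0.039480 + 0.088811) / 0.293146 = 0.168281
d₂ = d₁ − σ√T = 0.168281 − 0.293146 = -0.124866
e^{−rT} = 0.955191
N(d₁) = 0.566819,  N(d₂) = 0.450315
Call price V = S·N(d₁) − K·e^{−rT}·N(d₂) = 83.186324 − 65.669001 = 17.517322
ρ = K·T·e^{−rT}·N(d₂) = 39.874218

price = 17.517322
ρ = 39.874218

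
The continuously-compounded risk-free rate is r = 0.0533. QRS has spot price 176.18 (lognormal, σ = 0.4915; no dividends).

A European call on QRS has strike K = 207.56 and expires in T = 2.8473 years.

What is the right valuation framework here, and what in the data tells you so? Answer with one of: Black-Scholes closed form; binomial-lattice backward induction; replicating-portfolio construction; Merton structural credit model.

Key observation: everything needed for the exact continuous-time valuation of the European call on QRS (strike 207.56) is given, and no feature rules the closed form out.

framework: Black-Scholes closed form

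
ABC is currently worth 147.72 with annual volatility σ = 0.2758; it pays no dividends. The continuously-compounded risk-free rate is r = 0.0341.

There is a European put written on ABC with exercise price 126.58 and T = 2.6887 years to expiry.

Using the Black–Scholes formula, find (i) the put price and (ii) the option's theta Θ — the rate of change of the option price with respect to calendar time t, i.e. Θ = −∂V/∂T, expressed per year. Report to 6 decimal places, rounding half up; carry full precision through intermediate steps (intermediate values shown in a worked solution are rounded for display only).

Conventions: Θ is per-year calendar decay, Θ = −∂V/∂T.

price = 10.752951
Θ = -2.206010

σ√T = 0.2758·√2.6887 = 0.452236
d₁ = (ln(S/K) + (r+σ²/2)T) / (σ√T) = (ln(147.72/126.58) + (0.0341+0.2758²/2)·2.6887) / 0.452236 = (0.154444 + 0.193944) / 0.452236 = 0.770366
d₂ = d₁ − σ√T = 0.770366 − 0.452236 = 0.318130
e^{−rT} = 0.912393
N(−d₁) = 0.220541,  N(−d₂) = 0.375193
Put price V = K·e^{−rT}·N(−d₂) − S·N(−d₁) = 43.331318 − 32.578367 = 10.752951
φ(d₁) = (1/√(2π))·e^{−d₁²/2} = 0.296511
Θ = −S·φ(d₁)·σ/(2√T) + r·K·e^{−rT}·N(−d₂) = −3.683608 + 1.477598 = -2.206010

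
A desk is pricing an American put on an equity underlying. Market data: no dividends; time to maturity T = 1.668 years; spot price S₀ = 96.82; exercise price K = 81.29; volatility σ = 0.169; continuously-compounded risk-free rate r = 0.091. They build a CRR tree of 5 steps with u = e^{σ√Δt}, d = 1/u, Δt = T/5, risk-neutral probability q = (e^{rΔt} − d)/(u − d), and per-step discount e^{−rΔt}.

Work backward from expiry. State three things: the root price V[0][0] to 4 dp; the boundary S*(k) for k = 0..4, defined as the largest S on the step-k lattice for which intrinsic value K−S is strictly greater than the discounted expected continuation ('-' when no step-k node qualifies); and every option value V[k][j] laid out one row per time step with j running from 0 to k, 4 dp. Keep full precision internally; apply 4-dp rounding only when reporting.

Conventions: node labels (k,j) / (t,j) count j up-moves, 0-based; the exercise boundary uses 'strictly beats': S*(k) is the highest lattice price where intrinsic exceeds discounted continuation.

price = 0.6747
boundary = - - - 72.2419 65.5235
tree:
0.6747
1.6460 0.1450
3.9227 0.4075 0.0000
9.0481 1.1453 0.0000 0.0000
15.7665 3.2191 0.0000 0.0000 0.0000
21.8601 9.0481 0.0000 0.0000 0.0000 0.0000

Δt=0.33360  u=1.10253  d=0.90700  q=0.63325  discount=0.97010
step 5 (expiry): payoffs max(K−S,0) = 21.8601 9.0481 0.0000 0.0000 0.0000 0.0000
step 4: (k=4,j=0): S=65.5235, K−S=15.7665, hold=13.3358 ⇒ V=15.7665 exercise | (k=4,j=1): S=79.6491, K−S=1.6409, hold=3.2191 ⇒ V=3.2191 continue | (k=4,j=2): S=96.8200, K−S=0.0000, hold=0.0000 ⇒ V=0.0000 continue | (k=4,j=3): S=117.6926, K−S=0.0000, hold=0.0000 ⇒ V=0.0000 continue | (k=4,j=4): S=143.0649, K−S=0.0000, hold=0.0000 ⇒ V=0.0000 continue  boundary S*=65.5235
step 3: (k=3,j=0): S=72.2419, K−S=9.0481, hold=7.5870 ⇒ V=9.0481 exercise | (k=3,j=1): S=87.8159, K−S=0.0000, hold=1.1453 ⇒ V=1.1453 continue | (k=3,j=2): S=106.7473, K−S=0.0000, hold=0.0000 ⇒ V=0.0000 continue | (k=3,j=3): S=129.7601, K−S=0.0000, hold=0.0000 ⇒ V=0.0000 continue  boundary S*=72.2419
step 2: (k=2,j=0): S=79.6491, K−S=1.6409, hold=3.9227 ⇒ V=3.9227 continue | (k=2,j=1): S=96.8200, K−S=0.0000, hold=0.4075 ⇒ V=0.4075 continue | (k=2,j=2): S=117.6926, K−S=0.0000, hold=0.0000 ⇒ V=0.0000 continue  boundary S*=-
step 1: (k=1,j=0): S=87.8159, K−S=0.0000, hold=1.6460 ⇒ V=1.6460 continue | (k=1,j=1): S=106.7473, K−S=0.0000, hold=0.1450 ⇒ V=0.1450 continue  boundary S*=-
step 0: (k=0,j=0): S=96.8200, K−S=0.0000, hold=0.6747 ⇒ V=0.6747 continue  boundary S*=-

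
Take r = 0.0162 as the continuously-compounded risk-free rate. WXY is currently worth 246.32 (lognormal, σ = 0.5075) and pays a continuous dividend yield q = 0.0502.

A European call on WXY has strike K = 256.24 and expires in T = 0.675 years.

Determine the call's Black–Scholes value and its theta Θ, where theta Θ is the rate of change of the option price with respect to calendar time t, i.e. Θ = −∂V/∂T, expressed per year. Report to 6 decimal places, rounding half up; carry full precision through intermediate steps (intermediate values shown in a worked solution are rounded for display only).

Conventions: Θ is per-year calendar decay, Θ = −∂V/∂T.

σ√T = 0.5075·√0.675 = 0.416954
d₁ = (ln(S/K) + (r−q+σ²/2)T) / (σ√T) = (ln(246.32/256.24) + (0.0162−0.0502+0.5075²/2)·0.675) / 0.416954 = (-0.039483 + 0.063975) / 0.416954 = 0.058741
d₂ = d₁ − σ√T = 0.058741 − 0.416954 = -0.358213
e^{−rT} = 0.989125
e^{−qT} = 0.966683
N(d₁) = 0.523421,  N(d₂) = 0.360092
Call price V = S·e^{−qT}·N(d₁) − K·e^{−rT}·N(d₂) = 124.633429 − 91.266496 = 33.366933
φ(d₁) = (1/√(2π))·e^{−d₁²/2} = 0.398255
Θ = −S·e^{−qT}·φ(d₁)·σ/(2√T) + q·S·e^{−qT}·N(d₁) − r·K·e^{−rT}·N(d₂) = −29.288597 + 6.256598 − 1.478517 = -24.510516

price = 33.366933
Θ = -24.510516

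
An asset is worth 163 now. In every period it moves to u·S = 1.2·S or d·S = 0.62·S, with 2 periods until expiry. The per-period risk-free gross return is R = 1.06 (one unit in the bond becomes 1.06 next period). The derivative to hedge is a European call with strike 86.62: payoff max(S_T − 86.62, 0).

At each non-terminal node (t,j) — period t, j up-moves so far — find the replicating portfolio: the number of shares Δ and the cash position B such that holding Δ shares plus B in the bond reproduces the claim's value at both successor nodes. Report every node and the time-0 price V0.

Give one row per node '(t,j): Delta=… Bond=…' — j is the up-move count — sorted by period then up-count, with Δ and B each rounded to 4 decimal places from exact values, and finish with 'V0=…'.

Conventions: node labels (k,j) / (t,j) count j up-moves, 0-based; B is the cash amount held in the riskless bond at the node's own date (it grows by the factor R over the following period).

(0,0): Delta=0.9423 Bond=-66.4408
(1,0): Delta=0.5912 Bond=-34.9451
(1,1): Delta=1.0000 Bond=-81.7170
V0=87.1511

Since d<R<u, set p* = (R−d)/(u−d) = 0.7586; price each node as the discounted p*-expectation of its children.
Expiry values: V(2,0)=0.0000, V(2,1)=34.6520, V(2,2)=148.1000
Node (1,0) S=101.0600: V=(p*·34.6520+(1−p*)·0.0000)/1.06=24.7997; Δ=(34.6520−0.0000)/(121.2720−62.6572)=0.5912; B=V−Δ·S=-34.9451
Node (1,1) S=195.6000: V=(p*·148.1000+(1−p*)·34.6520)/1.06=113.8830; Δ=(148.1000−34.6520)/(234.7200−121.2720)=1.0000; B=V−Δ·S=-81.7170
Node (0,0) S=163.0000: V=(p*·113.8830+(1−p*)·24.7997)/1.06=87.1511; Δ=(113.8830−24.7997)/(195.6000−101.0600)=0.9423; B=V−Δ·S=-66.4408
Check: Δ(0,0)·S0 + B(0,0) = 87.1511 = V0.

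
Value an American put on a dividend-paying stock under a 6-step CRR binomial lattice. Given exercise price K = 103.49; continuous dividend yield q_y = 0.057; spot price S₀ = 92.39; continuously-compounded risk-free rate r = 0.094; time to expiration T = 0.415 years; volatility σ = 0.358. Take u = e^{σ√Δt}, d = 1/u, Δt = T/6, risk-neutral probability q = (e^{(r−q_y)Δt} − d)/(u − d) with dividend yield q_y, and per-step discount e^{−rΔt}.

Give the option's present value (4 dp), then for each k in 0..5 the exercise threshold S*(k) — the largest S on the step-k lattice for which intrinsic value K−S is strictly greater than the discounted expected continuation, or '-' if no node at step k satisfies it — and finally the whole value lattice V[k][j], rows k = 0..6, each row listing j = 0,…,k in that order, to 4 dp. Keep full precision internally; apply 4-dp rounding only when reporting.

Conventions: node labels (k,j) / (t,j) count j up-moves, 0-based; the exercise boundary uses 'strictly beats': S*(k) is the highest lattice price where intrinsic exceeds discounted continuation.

price = 14.8228
boundary = - - 76.5324 69.6555 76.5324 84.0882
tree:
14.8228
20.3741 9.2438
26.9576 13.7948 4.6313
33.8345 19.7765 7.7543 1.4434
40.0935 26.9576 12.5676 2.8491 0.0000
45.7900 33.8345 19.4018 5.6236 0.0000 0.0000
50.9747 40.0935 26.9576 11.1000 0.0000 0.0000 0.0000

Δt=0.06917, u=1.09873, d=0.91014, q=0.49007, disc=e^(-rΔt)=0.99352
k=6 terminal: V=max(K-S,0) → 50.9747 40.0935 26.9576 11.1000 0.0000 0.0000 0.0000
k=5: j=0 S=57.7000 intr=45.7900 cont=45.3464 V=45.7900[EX]; j=1 S=69.6555 intr=33.8345 cont=33.4379 V=33.8345[EX]; j=2 S=84.0882 intr=19.4018 cont=19.0620 V=19.4018[EX]; j=3 S=101.5114 intr=1.9786 cont=5.6236 V=5.6236[hold]; j=4 S=122.5447 intr=0.0000 cont=0.0000 V=0.0000[hold]; j=5 S=147.9362 intr=0.0000 cont=0.0000 V=0.0000[hold]  S*(5)=84.0882
k=4: j=0 S=63.3965 intr=40.0935 cont=39.6722 V=40.0935[EX]; j=1 S=76.5324 intr=26.9576 cont=26.5881 V=26.9576[EX]; j=2 S=92.3900 intr=11.1000 cont=12.5676 V=12.5676[hold]; j=3 S=111.5333 intr=0.0000 cont=2.8491 V=2.8491[hold]; j=4 S=134.6432 intr=0.0000 cont=0.0000 V=0.0000[hold]  S*(4)=76.5324
k=3: j=0 S=69.6555 intr=33.8345 cont=33.4379 V=33.8345[EX]; j=1 S=84.0882 intr=19.4018 cont=19.7765 V=19.7765[hold]; j=2 S=101.5114 intr=1.9786 cont=7.7543 V=7.7543[hold]; j=3 S=122.5447 intr=0.0000 cont=1.4434 V=1.4434[hold]  S*(3)=69.6555
k=2: j=0 S=76.5324 intr=26.9576 cont=26.7705 V=26.9576[EX]; j=1 S=92.3900 intr=11.1000 cont=13.7948 V=13.7948[hold]; j=2 S=111.5333 intr=0.0000 cont=4.6313 V=4.6313[hold]  S*(2)=76.5324
k=1: j=0 S=84.0882 intr=19.4018 cont=20.3741 V=20.3741[hold]; j=1 S=101.5114 intr=1.9786 cont=9.2438 V=9.2438[hold]  S*(1)=-
k=0: j=0 S=92.3900 intr=11.1000 cont=14.8228 V=14.8228[hold]  S*(0)=-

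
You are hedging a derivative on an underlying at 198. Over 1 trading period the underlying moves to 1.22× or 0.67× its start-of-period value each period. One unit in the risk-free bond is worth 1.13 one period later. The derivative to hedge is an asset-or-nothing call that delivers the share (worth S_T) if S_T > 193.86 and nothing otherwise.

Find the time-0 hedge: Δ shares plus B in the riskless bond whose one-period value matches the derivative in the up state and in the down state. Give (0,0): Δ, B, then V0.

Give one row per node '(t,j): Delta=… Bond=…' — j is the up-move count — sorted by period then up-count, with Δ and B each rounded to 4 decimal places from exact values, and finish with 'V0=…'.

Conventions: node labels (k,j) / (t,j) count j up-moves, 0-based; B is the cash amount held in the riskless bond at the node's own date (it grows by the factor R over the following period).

(0,0): Delta=2.2182 Bond=-260.4106
V0=178.7894

No-arbitrage ⇒ martingale measure with p* = (R−d)/(u−d) = 0.8364.
Terminal payoffs: V(1,0)=0.0000, V(1,1)=241.5600
(0,0): S=198.0000. Δ = (V_up−V_dn)/(S_up−S_dn) = (241.5600−0.0000)/(241.5600−132.6600) = 2.2182. V = [p*·241.5600 + (1−p*)·0.0000]/1.13 = 178.7894. B = V − Δ·S = -260.4106.
Check: Δ(0,0)·S0 + B(0,0) = 178.7894 = V0.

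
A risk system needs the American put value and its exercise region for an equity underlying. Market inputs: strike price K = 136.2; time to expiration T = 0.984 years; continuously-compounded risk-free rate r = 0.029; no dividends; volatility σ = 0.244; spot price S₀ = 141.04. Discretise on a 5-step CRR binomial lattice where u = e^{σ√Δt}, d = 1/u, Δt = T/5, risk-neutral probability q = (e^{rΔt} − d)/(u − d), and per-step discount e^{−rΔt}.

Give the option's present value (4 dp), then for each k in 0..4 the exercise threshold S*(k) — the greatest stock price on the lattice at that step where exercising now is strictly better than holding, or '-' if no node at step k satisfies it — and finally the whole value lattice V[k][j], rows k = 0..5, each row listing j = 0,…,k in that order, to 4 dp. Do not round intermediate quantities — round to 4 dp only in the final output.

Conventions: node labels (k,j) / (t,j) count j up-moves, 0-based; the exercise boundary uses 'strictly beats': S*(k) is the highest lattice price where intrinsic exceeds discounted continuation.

price = 10.1393
boundary = - - - 101.9327 113.5855
tree:
10.1393
15.8212 4.5590
23.8294 7.9735 1.1879
34.2673 13.6375 2.3862 0.0000
44.7247 22.6145 4.7935 0.0000 0.0000
54.1092 34.2673 9.6294 0.0000 0.0000 0.0000

Δt=0.19680  u=1.11432  d=0.89741  q=0.49935  discount=0.99431
step 5 (expiry): payoffs max(K−S,0) = 54.1092 34.2673 9.6294 0.0000 0.0000 0.0000
step 4: (k=4,j=0): S=91.4753, K−S=44.7247, hold=43.9496 ⇒ V=44.7247 exercise | (k=4,j=1): S=113.5855, K−S=22.6145, hold=21.8393 ⇒ V=22.6145 exercise | (k=4,j=2): S=141.0400, K−S=0.0000, hold=4.7935 ⇒ V=4.7935 continue | (k=4,j=3): S=175.1304, K−S=0.0000, hold=0.0000 ⇒ V=0.0000 continue | (k=4,j=4): S=217.4607, K−S=0.0000, hold=0.0000 ⇒ V=0.0000 continue  boundary S*=113.5855
step 3: (k=3,j=0): S=101.9327, K−S=34.2673, hold=33.4922 ⇒ V=34.2673 exercise | (k=3,j=1): S=126.5706, K−S=9.6294, hold=13.6375 ⇒ V=13.6375 continue | (k=3,j=2): S=157.1636, K−S=0.0000, hold=2.3862 ⇒ V=2.3862 continue | (k=3,j=3): S=195.1512, K−S=0.0000, hold=0.0000 ⇒ V=0.0000 continue  boundary S*=101.9327
step 2: (k=2,j=0): S=113.5855, K−S=22.6145, hold=23.8294 ⇒ V=23.8294 continue | (k=2,j=1): S=141.0400, K−S=0.0000, hold=7.9735 ⇒ V=7.9735 continue | (k=2,j=2): S=175.1304, K−S=0.0000, hold=1.1879 ⇒ V=1.1879 continue  boundary S*=-
step 1: (k=1,j=0): S=126.5706, K−S=9.6294, hold=15.8212 ⇒ V=15.8212 continue | (k=1,j=1): S=157.1636, K−S=0.0000, hold=4.5590 ⇒ V=4.5590 continue  boundary S*=-
step 0: (k=0,j=0): S=141.0400, K−S=0.0000, hold=10.1393 ⇒ V=10.1393 continue  boundary S*=-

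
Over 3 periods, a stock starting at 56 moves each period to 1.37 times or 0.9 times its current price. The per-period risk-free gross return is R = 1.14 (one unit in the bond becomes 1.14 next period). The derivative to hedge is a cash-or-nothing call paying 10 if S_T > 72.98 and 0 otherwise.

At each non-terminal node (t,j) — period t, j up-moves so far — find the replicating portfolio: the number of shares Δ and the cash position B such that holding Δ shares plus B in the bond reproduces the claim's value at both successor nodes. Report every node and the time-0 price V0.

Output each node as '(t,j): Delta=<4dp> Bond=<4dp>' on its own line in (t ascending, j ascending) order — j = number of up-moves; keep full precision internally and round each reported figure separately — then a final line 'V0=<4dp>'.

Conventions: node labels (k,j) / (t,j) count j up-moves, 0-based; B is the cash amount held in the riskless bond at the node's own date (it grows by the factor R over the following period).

Risk-neutral probability p* = (R−d)/(u−d) = (1.14−0.9)/(1.37−0.9) = 0.5106.
Expiry values: V(3,0)=0.0000, V(3,1)=0.0000, V(3,2)=10.0000, V(3,3)=10.0000
  t=2,j=0: stock 45.3600 → up 62.1432 (V=0.0000), down 40.8240 (V=0.0000). Price 0.0000; hedge Δ=0.0000, bond B=0.0000.
  t=2,j=1: stock 69.0480 → up 94.5958 (V=10.0000), down 62.1432 (V=0.0000). Price 4.4793; hedge Δ=0.3081, bond B=-16.7973.
  t=2,j=2: stock 105.1064 → up 143.9958 (V=10.0000), down 94.5958 (V=10.0000). Price 8.7719; hedge Δ=0.0000, bond B=8.7719.
  t=1,j=0: stock 50.4000 → up 69.0480 (V=4.4793), down 45.3600 (V=0.0000). Price 2.0064; hedge Δ=0.1891, bond B=-7.5240.
  t=1,j=1: stock 76.7200 → up 105.1064 (V=8.7719), down 69.0480 (V=4.4793). Price 5.8520; hedge Δ=0.1190, bond B=-3.2813.
  t=0,j=0: stock 56.0000 → up 76.7200 (V=5.8520), down 50.4000 (V=2.0064). Price 3.4825; hedge Δ=0.1461, bond B=-4.6996.
As a check, the time-0 holding Δ(0,0)·S0 + B(0,0) comes to 3.4825 — exactly V0.

(0,0): Delta=0.1461 Bond=-4.6996
(1,0): Delta=0.1891 Bond=-7.5240
(1,1): Delta=0.1190 Bond=-3.2813
(2,0): Delta=0.0000 Bond=0.0000
(2,1): Delta=0.3081 Bond=-16.7973
(2,2): Delta=0.0000 Bond=8.7719
V0=3.4825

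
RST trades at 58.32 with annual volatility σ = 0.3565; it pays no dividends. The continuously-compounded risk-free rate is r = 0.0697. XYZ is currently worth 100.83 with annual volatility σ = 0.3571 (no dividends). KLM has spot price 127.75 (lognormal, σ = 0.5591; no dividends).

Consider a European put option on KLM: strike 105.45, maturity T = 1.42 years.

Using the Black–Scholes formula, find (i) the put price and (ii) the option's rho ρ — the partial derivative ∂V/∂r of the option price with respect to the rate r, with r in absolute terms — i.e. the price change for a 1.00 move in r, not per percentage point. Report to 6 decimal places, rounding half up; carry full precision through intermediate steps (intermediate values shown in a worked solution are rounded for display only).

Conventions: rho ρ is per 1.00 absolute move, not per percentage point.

price = 15.622061
ρ = -62.230933

σ√T = 0.5591·√1.42 = 0.666245
d₁ = (ln(S/K) + (r+σ²/2)T) / (σ√T) = (ln(127.75/105.45) + (0.0697+0.5591²/2)·1.42) / 0.666245 = (0.191838 + 0.320915) / 0.666245 = 0.769617
d₂ = d₁ − σ√T = 0.769617 − 0.666245 = 0.103373
e^{−rT} = 0.905766
N(−d₁) = 0.220764,  N(−d₂) = 0.458834
Put price V = K·e^{−rT}·N(−d₂) − S·N(−d₁) = 43.824600 − 28.202539 = 15.622061
ρ = −K·T·e^{−rT}·N(−d₂) = -62.230933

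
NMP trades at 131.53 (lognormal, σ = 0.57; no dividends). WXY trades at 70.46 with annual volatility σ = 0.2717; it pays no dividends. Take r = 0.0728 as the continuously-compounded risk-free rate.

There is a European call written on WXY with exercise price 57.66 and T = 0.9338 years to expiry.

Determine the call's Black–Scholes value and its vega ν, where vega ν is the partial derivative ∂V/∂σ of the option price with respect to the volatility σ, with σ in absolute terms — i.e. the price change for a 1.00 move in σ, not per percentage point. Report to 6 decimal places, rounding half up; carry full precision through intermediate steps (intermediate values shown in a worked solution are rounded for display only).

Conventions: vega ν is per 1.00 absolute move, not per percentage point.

price = 17.873317
ν = 13.960776

σ√T = 0.2717·√0.9338 = 0.262553
d₁ = (ln(S/K) + (r+σ²/2)T) / (σ√T) = (ln(70.46/57.66) + (0.0728+0.2717²/2)·0.9338) / 0.262553 = (0.200481 + 0.102448) / 0.262553 = 1.153784
d₂ = d₁ − σ√T = 1.153784 − 0.262553 = 0.891231
e^{−rT} = 0.934279
N(d₁) = 0.875706,  N(d₂) = 0.813597
Call price V = S·N(d₁) − K·e^{−rT}·N(d₂) = 61.702215 − 43.828898 = 17.873317
φ(d₁) = (1/√(2π))·e^{−d₁²/2} = 0.205041
ν = S·φ(d₁)·√T = 13.960776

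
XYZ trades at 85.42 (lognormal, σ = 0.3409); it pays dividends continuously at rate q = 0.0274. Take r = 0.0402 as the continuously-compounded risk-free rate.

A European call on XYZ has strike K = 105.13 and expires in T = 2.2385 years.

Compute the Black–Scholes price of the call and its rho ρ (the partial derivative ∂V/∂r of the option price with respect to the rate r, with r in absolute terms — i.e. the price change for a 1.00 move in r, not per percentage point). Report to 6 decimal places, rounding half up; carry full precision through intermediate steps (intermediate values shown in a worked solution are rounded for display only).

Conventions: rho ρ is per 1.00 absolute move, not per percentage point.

σ√T = 0.3409·√2.2385 = 0.510042
d₁ = (ln(S/K) + (r−q+σ²/2)T) / (σ√T) = (ln(85.42/105.13) + (0.0402−0.0274+0.3409²/2)·2.2385) / 0.510042 = (-0.207617 + 0.158724) / 0.510042 = -0.095862
d₂ = d₁ − σ√T = -0.095862 − 0.510042 = -0.605903
e^{−rT} = 0.913942
e^{−qT} = 0.940508
N(d₁) = 0.461815,  N(d₂) = 0.272290
Call price V = S·e^{−qT}·N(d₁) − K·e^{−rT}·N(d₂) = 37.101409 − 26.162330 = 10.939079
ρ = K·T·e^{−rT}·N(d₂) = 58.564377

price = 10.939079
ρ = 58.564377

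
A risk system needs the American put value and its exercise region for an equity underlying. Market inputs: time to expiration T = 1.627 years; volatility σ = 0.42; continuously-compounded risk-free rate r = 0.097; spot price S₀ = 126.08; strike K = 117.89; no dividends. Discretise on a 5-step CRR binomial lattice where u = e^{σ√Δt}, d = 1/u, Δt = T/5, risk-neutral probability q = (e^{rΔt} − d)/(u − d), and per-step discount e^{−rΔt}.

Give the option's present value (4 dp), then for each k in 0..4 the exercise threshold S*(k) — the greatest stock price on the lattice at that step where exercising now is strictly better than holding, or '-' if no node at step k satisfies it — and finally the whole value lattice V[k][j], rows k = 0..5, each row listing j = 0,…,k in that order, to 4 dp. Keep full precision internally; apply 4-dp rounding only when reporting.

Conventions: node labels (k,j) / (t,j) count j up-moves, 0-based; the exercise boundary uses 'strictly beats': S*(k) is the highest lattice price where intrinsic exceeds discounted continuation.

price = 15.8216
boundary = - - 78.0811 61.4463 78.0811
tree:
15.8216
25.5501 7.3508
39.8089 13.2841 2.0391
56.4437 23.4098 4.2659 0.0000
69.5345 39.8089 8.9245 0.0000 0.0000
79.8364 56.4437 18.6707 0.0000 0.0000 0.0000

Δt=0.32540, u=1.27072, d=0.78696, q=0.50668, disc=e^(-rΔt)=0.96893
k=5 terminal: V=max(K-S,0) → 79.8364 56.4437 18.6707 0.0000 0.0000 0.0000
k=4: j=0 S=48.3555 intr=69.5345 cont=65.8716 V=69.5345[EX]; j=1 S=78.0811 intr=39.8089 cont=36.1459 V=39.8089[EX]; j=2 S=126.0800 intr=0.0000 cont=8.9245 V=8.9245[hold]; j=3 S=203.5853 intr=0.0000 cont=0.0000 V=0.0000[hold]; j=4 S=328.7354 intr=0.0000 cont=0.0000 V=0.0000[hold]  S*(4)=78.0811
k=3: j=0 S=61.4463 intr=56.4437 cont=52.7807 V=56.4437[EX]; j=1 S=99.2193 intr=18.6707 cont=23.4098 V=23.4098[hold]; j=2 S=160.2125 intr=0.0000 cont=4.2659 V=4.2659[hold]; j=3 S=258.7000 intr=0.0000 cont=0.0000 V=0.0000[hold]  S*(3)=61.4463
k=2: j=0 S=78.0811 intr=39.8089 cont=38.4725 V=39.8089[EX]; j=1 S=126.0800 intr=0.0000 cont=13.2841 V=13.2841[hold]; j=2 S=203.5853 intr=0.0000 cont=2.0391 V=2.0391[hold]  S*(2)=78.0811
k=1: j=0 S=99.2193 intr=18.6707 cont=25.5501 V=25.5501[hold]; j=1 S=160.2125 intr=0.0000 cont=7.3508 V=7.3508[hold]  S*(1)=-
k=0: j=0 S=126.0800 intr=0.0000 cont=15.8216 V=15.8216[hold]  S*(0)=-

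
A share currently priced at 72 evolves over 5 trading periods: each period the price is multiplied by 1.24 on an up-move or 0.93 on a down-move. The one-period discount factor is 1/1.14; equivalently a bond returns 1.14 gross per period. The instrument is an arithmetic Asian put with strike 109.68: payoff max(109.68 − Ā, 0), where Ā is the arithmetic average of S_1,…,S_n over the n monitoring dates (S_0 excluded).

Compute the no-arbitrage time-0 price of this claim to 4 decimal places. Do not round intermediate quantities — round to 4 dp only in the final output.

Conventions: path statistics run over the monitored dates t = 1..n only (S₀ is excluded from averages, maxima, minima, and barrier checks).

Under the martingale measure an up-move has probability p* = 0.6774; value the claim as the probability-weighted average of per-path payoffs, discounted 5 periods at R = 1.14.
Enumerate all 2^5 = 32 price paths (U = up ×1.24, D = down ×0.93); each path with k up-moves has probability p*^k·(1−p*)^(5−k).
DDDDD: Ā=58.2192, payoff=51.4608, prob=0.003493
UDDDD: Ā=77.6255, payoff=32.0545, prob=0.007335
DUDDD: Ā=73.1615, payoff=36.5185, prob=0.007335
UUDDD: Ā=97.5487, payoff=12.1313, prob=0.015404
DDUDD: Ā=69.0100, payoff=40.6700, prob=0.007335
UDUDD: Ā=92.0134, payoff=17.6666, prob=0.015404
DUUDD: Ā=87.5494, payoff=22.1306, prob=0.015404
UUUDD: Ā=116.7325, payoff=0.0000, prob=0.032348
DDDUD: Ā=65.1491, payoff=44.5309, prob=0.007335
UDDUD: Ā=86.8655, payoff=22.8145, prob=0.015404
DUDUD: Ā=82.4015, payoff=27.2785, prob=0.015404
UUDUD: Ā=109.8687, payoff=0.0000, prob=0.032348
DDUUD: Ā=78.2500, payoff=31.4300, prob=0.015404
UDUUD: Ā=104.3333, payoff=5.3467, prob=0.032348
DUUUD: Ā=99.8693, payoff=9.8107, prob=0.032348
UUUUD: Ā=133.1591, payoff=0.0000, prob=0.067931
DDDDU: Ā=61.5585, payoff=48.1215, prob=0.007335
UDDDU: Ā=82.0780, payoff=27.6020, prob=0.015404
DUDDU: Ā=77.6140, payoff=32.0660, prob=0.015404
UUDDU: Ā=103.4853, payoff=6.1947, prob=0.032348
DDUDU: Ā=73.4624, payoff=36.2176, prob=0.015404
UDUDU: Ā=97.9499, payoff=11.7301, prob=0.032348
DUUDU: Ā=93.4859, payoff=16.1941, prob=0.032348
UUUDU: Ā=124.6479, payoff=0.0000, prob=0.067931
DDDUU: Ā=69.6015, payoff=40.0785, prob=0.015404
UDDUU: Ā=92.8020, payoff=16.8780, prob=0.032348
DUDUU: Ā=88.3380, payoff=21.3420, prob=0.032348
UUDUU: Ā=117.7840, payoff=0.0000, prob=0.067931
DDUUU: Ā=84.1865, payoff=25.4935, prob=0.032348
UDUUU: Ā=112.2487, payoff=0.0000, prob=0.067931
DUUUU: Ā=107.7847, payoff=1.8953, prob=0.067931
UUUUU: Ā=143.7129, payoff=0.0000, prob=0.142655
Price = Σ prob·payoff / R^5 = 9.594496 / 1.925415 = 4.9831

price = 4.9831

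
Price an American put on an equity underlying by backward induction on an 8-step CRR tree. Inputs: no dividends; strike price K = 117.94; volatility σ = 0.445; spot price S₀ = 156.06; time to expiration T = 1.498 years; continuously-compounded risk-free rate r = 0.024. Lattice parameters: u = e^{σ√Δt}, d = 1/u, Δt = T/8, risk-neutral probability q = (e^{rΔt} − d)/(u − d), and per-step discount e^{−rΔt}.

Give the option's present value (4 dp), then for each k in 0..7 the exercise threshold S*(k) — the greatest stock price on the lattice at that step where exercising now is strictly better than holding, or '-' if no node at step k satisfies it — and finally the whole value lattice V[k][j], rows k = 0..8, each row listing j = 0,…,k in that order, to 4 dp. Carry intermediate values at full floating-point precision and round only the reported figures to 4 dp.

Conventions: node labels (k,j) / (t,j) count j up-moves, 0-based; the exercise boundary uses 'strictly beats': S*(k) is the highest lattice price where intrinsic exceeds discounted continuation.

Δt=0.18725, u=1.21235, d=0.82484, q=0.46363, disc=e^(-rΔt)=0.99552
k=8 terminal: V=max(K-S,0) → 84.5003 68.7905 45.7001 11.7621 0.0000 0.0000 0.0000 0.0000 0.0000
k=7: j=0 S=40.5407 intr=77.3993 cont=76.8705 V=77.3993[EX]; j=1 S=59.5865 intr=58.3535 cont=57.8246 V=58.3535[EX]; j=2 S=87.5801 intr=30.3599 cont=29.8310 V=30.3599[EX]; j=3 S=128.7250 intr=0.0000 cont=6.2805 V=6.2805[hold]; j=4 S=189.1996 intr=0.0000 cont=0.0000 V=0.0000[hold]; j=5 S=278.0850 intr=0.0000 cont=0.0000 V=0.0000[hold]; j=6 S=408.7286 intr=0.0000 cont=0.0000 V=0.0000[hold]; j=7 S=600.7480 intr=0.0000 cont=0.0000 V=0.0000[hold]  S*(7)=87.5801
k=6: j=0 S=49.1495 intr=68.7905 cont=68.2616 V=68.7905[EX]; j=1 S=72.2399 intr=45.7001 cont=45.1713 V=45.7001[EX]; j=2 S=106.1779 intr=11.7621 cont=19.1099 V=19.1099[hold]; j=3 S=156.0600 intr=0.0000 cont=3.3536 V=3.3536[hold]; j=4 S=229.3765 intr=0.0000 cont=0.0000 V=0.0000[hold]; j=5 S=337.1369 intr=0.0000 cont=0.0000 V=0.0000[hold]; j=6 S=495.5228 intr=0.0000 cont=0.0000 V=0.0000[hold]  S*(6)=72.2399
k=5: j=0 S=59.5865 intr=58.3535 cont=57.8246 V=58.3535[EX]; j=1 S=87.5801 intr=30.3599 cont=33.2224 V=33.2224[hold]; j=2 S=128.7250 intr=0.0000 cont=11.7518 V=11.7518[hold]; j=3 S=189.1996 intr=0.0000 cont=1.7907 V=1.7907[hold]; j=4 S=278.0850 intr=0.0000 cont=0.0000 V=0.0000[hold]; j=5 S=408.7286 intr=0.0000 cont=0.0000 V=0.0000[hold]  S*(5)=59.5865
k=4: j=0 S=72.2399 intr=45.7001 cont=46.4925 V=46.4925[hold]; j=1 S=106.1779 intr=11.7621 cont=23.1637 V=23.1637[hold]; j=2 S=156.0600 intr=0.0000 cont=7.1016 V=7.1016[hold]; j=3 S=229.3765 intr=0.0000 cont=0.9562 V=0.9562[hold]; j=4 S=337.1369 intr=0.0000 cont=0.0000 V=0.0000[hold]  S*(4)=-
k=3: j=0 S=87.5801 intr=30.3599 cont=35.5166 V=35.5166[hold]; j=1 S=128.7250 intr=0.0000 cont=15.6463 V=15.6463[hold]; j=2 S=189.1996 intr=0.0000 cont=4.2333 V=4.2333[hold]; j=3 S=278.0850 intr=0.0000 cont=0.5106 V=0.5106[hold]  S*(3)=-
k=2: j=0 S=106.1779 intr=11.7621 cont=26.1862 V=26.1862[hold]; j=1 S=156.0600 intr=0.0000 cont=10.3084 V=10.3084[hold]; j=2 S=229.3765 intr=0.0000 cont=2.4961 V=2.4961[hold]  S*(2)=-
k=1: j=0 S=128.7250 intr=0.0000 cont=18.7404 V=18.7404[hold]; j=1 S=189.1996 intr=0.0000 cont=6.6564 V=6.6564[hold]  S*(1)=-
k=0: j=0 S=156.0600 intr=0.0000 cont=13.0790 V=13.0790[hold]  S*(0)=-

price = 13.0790
boundary = - - - - - 59.5865 72.2399 87.5801
tree:
13.0790
18.7404 6.6564
26.1862 10.3084 2.4961
35.5166 15.6463 4.2333 0.5106
46.4925 23.1637 7.1016 0.9562 0.0000
58.3535 33.2224 11.7518 1.7907 0.0000 0.0000
68.7905 45.7001 19.1099 3.3536 0.0000 0.0000 0.0000
77.3993 58.3535 30.3599 6.2805 0.0000 0.0000 0.0000 0.0000
84.5003 68.7905 45.7001 11.7621 0.0000 0.0000 0.0000 0.0000 0.0000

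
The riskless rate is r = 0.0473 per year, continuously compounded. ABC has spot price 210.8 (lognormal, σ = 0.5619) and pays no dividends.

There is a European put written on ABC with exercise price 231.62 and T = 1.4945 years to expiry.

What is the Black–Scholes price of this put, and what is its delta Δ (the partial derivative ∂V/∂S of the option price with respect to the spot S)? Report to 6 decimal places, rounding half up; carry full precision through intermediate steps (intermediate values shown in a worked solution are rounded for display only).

price = 59.863894
Δ = -0.378565

σ√T = 0.5619·√1.4945 = 0.686921
d₁ = (ln(S/K) + (r+σ²/2)T) / (σ√T) = (ln(210.8/231.62) + (0.0473+0.5619²/2)·1.4945) / 0.686921 = (-0.094188 + 0.306620) / 0.686921 = 0.309252
d₂ = d₁ − σ√T = 0.309252 − 0.686921 = -0.377669
e^{−rT} = 0.931751
N(−d₁) = 0.378565,  N(−d₂) = 0.647162
Put price V = K·e^{−rT}·N(−d₂) − S·N(−d₁) = 139.665353 − 79.801459 = 59.863894
Δ = −N(−d₁) = -0.378565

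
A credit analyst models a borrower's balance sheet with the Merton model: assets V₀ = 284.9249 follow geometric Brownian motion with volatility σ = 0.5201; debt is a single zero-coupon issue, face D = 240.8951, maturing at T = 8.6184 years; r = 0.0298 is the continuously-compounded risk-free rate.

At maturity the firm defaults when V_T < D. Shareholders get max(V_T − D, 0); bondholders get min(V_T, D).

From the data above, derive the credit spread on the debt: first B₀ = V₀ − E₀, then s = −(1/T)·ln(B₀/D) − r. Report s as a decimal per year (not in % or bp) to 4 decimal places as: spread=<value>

spread=0.0712

With assets at 284.9249 and a single debt payment of 240.8951 at 8.6184 years:
d₁ = [ln(V₀/D) + (r + σ²/2)T] / (σ√T)
   = [ln(284.9249/240.8951) + (0.0298 + 0.5·0.5201²)·8.6184] / (0.5201·√8.6184)
   = [0.167864 + 1.422484] / 1.526863 = 1.041579
d₂ = d₁ − σ√T = 1.041579 − 1.526863 = -0.485285
N(d₁) = 0.851196,  N(d₂) = 0.313737,  e^(−rT) = 0.773501
E₀ = V₀·N(d₁) − D·e^(−rT)·N(d₂)
   = 284.9249·0.851196 − 240.8951·0.773501·0.313737 = 184.067600
B₀ = V₀ − E₀ = 284.9249 − 184.067600 = 100.857300
spread = −(1/T)·ln(B₀/D) − r = −(1/8.6184)·ln(100.857300/240.8951) − 0.0298 = 0.07122280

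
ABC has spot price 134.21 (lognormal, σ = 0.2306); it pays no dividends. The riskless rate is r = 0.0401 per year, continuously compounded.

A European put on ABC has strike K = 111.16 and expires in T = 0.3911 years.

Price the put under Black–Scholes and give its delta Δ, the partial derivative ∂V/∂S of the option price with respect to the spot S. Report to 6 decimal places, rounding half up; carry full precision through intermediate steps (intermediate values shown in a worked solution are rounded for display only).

price = 0.618278
Δ = -0.068441

σ√T = 0.2306·√0.3911 = 0.144213
d₁ = (ln(S/K) + (r+σ²/2)T) / (σ√T) = (ln(134.21/111.16) + (0.0401+0.2306²/2)·0.3911) / 0.144213 = (0.188435 + 0.026082) / 0.144213 = 1.487504
d₂ = d₁ − σ√T = 1.487504 − 0.144213 = 1.343292
e^{−rT} = 0.984439
N(−d₁) = 0.068441,  N(−d₂) = 0.089589
Put price V = K·e^{−rT}·N(−d₂) − S·N(−d₁) = 9.803721 − 9.185443 = 0.618278
Δ = −N(−d₁) = -0.068441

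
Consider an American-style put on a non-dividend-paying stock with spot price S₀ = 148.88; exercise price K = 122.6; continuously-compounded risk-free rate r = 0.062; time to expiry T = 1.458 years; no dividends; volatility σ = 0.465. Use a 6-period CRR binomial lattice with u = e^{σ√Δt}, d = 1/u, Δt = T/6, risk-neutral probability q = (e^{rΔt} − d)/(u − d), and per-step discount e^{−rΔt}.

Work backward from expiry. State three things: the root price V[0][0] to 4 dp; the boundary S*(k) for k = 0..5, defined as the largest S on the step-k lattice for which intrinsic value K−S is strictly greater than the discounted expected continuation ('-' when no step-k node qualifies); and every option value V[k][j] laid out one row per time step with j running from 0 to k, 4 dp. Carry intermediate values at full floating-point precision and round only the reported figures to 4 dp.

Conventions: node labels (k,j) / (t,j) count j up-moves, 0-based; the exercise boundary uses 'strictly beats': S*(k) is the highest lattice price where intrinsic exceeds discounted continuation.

Δt=0.24300  u=1.25762  d=0.79515  q=0.47577  discount=0.98505
step 6 (expiry): payoffs max(K−S,0) = 84.9697 63.0835 28.4681 0.0000 0.0000 0.0000 0.0000
step 5: (k=5,j=0): S=47.3246, K−S=75.2754, hold=73.4421 ⇒ V=75.2754 exercise | (k=5,j=1): S=74.8492, K−S=47.7508, hold=45.9176 ⇒ V=47.7508 exercise | (k=5,j=2): S=118.3822, K−S=4.2178, hold=14.7007 ⇒ V=14.7007 continue | (k=5,j=3): S=187.2346, K−S=0.0000, hold=0.0000 ⇒ V=0.0000 continue | (k=5,j=4): S=296.1323, K−S=0.0000, hold=0.0000 ⇒ V=0.0000 continue | (k=5,j=5): S=468.3660, K−S=0.0000, hold=0.0000 ⇒ V=0.0000 continue  boundary S*=74.8492
step 4: (k=4,j=0): S=59.5165, K−S=63.0835, hold=61.2503 ⇒ V=63.0835 exercise | (k=4,j=1): S=94.1319, K−S=28.4681, hold=31.5478 ⇒ V=31.5478 continue | (k=4,j=2): S=148.8800, K−S=0.0000, hold=7.5914 ⇒ V=7.5914 continue | (k=4,j=3): S=235.4702, K−S=0.0000, hold=0.0000 ⇒ V=0.0000 continue | (k=4,j=4): S=372.4222, K−S=0.0000, hold=0.0000 ⇒ V=0.0000 continue  boundary S*=59.5165
step 3: (k=3,j=0): S=74.8492, K−S=47.7508, hold=47.3609 ⇒ V=47.7508 exercise | (k=3,j=1): S=118.3822, K−S=4.2178, hold=19.8488 ⇒ V=19.8488 continue | (k=3,j=2): S=187.2346, K−S=0.0000, hold=3.9201 ⇒ V=3.9201 continue | (k=3,j=3): S=296.1323, K−S=0.0000, hold=0.0000 ⇒ V=0.0000 continue  boundary S*=74.8492
step 2: (k=2,j=0): S=94.1319, K−S=28.4681, hold=33.9604 ⇒ V=33.9604 continue | (k=2,j=1): S=148.8800, K−S=0.0000, hold=12.0869 ⇒ V=12.0869 continue | (k=2,j=2): S=235.4702, K−S=0.0000, hold=2.0243 ⇒ V=2.0243 continue  boundary S*=-
step 1: (k=1,j=0): S=118.3822, K−S=4.2178, hold=23.2015 ⇒ V=23.2015 continue | (k=1,j=1): S=187.2346, K−S=0.0000, hold=7.1903 ⇒ V=7.1903 continue  boundary S*=-
step 0: (k=0,j=0): S=148.8800, K−S=0.0000, hold=15.3509 ⇒ V=15.3509 continue  boundary S*=-

price = 15.3509
boundary = - - - 74.8492 59.5165 74.8492
tree:
15.3509
23.2015 7.1903
33.9604 12.0869 2.0243
47.7508 19.8488 3.9201 0.0000
63.0835 31.5478 7.5914 0.0000 0.0000
75.2754 47.7508 14.7007 0.0000 0.0000 0.0000
84.9697 63.0835 28.4681 0.0000 0.0000 0.0000 0.0000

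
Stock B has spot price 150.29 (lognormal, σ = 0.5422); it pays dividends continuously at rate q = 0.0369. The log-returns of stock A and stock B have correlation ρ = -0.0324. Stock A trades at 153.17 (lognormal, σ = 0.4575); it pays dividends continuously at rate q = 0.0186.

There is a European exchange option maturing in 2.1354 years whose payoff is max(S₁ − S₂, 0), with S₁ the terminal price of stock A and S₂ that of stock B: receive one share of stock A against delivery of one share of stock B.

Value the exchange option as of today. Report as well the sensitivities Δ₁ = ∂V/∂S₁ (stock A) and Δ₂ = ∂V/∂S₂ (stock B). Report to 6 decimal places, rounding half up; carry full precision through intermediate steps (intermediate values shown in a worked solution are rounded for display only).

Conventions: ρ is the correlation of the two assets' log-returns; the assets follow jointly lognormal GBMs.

exchange price = 61.666957
Δ1 = 0.691590
Δ2 = -0.294523

σ_eff = √(σ₁² + σ₂² − 2ρσ₁σ₂) = √(0.4575² + 0.5422² − 2·-0.0324·0.4575·0.5422) = 0.720667
d₁ = (ln(S₁/S₂) + (q₂ − q₁ + σ_eff²/2)T) / (σ_eff√T) = (ln(153.17/150.29) + (0.0369 − 0.0186 + 0.259681)·2.1354) / 1.053111 = 0.581687
d₂ = d₁ − σ_eff√T = 0.581687 − 1.053111 = -0.471424
N(d₁) = 0.719611,  N(d₂) = 0.318669
V = S₁·e^{−q₁T}·N(d₁) − S₂·e^{−q₂T}·N(d₂) = 105.930780 − 44.263823 = 61.666957
Key observation: pricing in stock B-units makes this a unit-strike call on the ratio S₁/S₂ — the risk-free rate cancels and cannot affect the value.
Δ₁ = e^{−q₁T}·N(d₁) = 0.691590;  Δ₂ = −e^{−q₂T}·N(d₂) = -0.294523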